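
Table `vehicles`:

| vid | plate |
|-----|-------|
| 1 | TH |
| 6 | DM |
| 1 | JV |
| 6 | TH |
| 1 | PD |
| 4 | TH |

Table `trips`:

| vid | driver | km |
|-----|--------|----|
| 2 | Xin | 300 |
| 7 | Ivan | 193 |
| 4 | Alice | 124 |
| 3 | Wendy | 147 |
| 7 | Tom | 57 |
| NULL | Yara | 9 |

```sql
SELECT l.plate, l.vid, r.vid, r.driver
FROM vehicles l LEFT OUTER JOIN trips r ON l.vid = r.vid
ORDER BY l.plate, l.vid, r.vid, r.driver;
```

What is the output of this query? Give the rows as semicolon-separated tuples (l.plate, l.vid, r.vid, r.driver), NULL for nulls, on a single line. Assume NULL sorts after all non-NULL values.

LEFT JOIN keeps every row from `vehicles`; unmatched rows get NULL for `trips`'s columns.
Matching on l.vid = r.vid. A NULL in a compared column never satisfies the condition.
Matched pairs: 1; unmatched l rows kept: 5.

(DM, 6, NULL, NULL); (JV, 1, NULL, NULL); (PD, 1, NULL, NULL); (TH, 1, NULL, NULL); (TH, 4, 4, Alice); (TH, 6, NULL, NULL)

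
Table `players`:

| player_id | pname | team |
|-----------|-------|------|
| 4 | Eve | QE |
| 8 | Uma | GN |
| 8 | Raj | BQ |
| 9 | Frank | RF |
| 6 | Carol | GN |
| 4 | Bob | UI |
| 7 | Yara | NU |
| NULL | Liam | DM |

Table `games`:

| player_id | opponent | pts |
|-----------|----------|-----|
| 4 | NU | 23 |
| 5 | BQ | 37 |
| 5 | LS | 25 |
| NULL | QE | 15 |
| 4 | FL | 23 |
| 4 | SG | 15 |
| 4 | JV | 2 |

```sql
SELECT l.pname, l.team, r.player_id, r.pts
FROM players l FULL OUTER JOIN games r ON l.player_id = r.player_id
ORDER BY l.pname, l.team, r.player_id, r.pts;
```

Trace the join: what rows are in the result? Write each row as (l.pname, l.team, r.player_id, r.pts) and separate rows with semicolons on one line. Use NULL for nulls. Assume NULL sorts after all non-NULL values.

(Bob, UI, 4, 2); (Bob, UI, 4, 15); (Bob, UI, 4, 23); (Bob, UI, 4, 23); (Carol, GN, NULL, NULL); (Eve, QE, 4, 2); (Eve, QE, 4, 15); (Eve, QE, 4, 23); (Eve, QE, 4, 23); (Frank, RF, NULL, NULL); (Liam, DM, NULL, NULL); (Raj, BQ, NULL, NULL); (Uma, GN, NULL, NULL); (Yara, NU, NULL, NULL); (NULL, NULL, 5, 25); (NULL, NULL, 5, 37); (NULL, NULL, NULL, 15)

FULL OUTER JOIN keeps every row from both sides; unmatched rows get NULL for the other side's columns.
Matching on l.player_id = r.player_id. A NULL in a compared column never satisfies the condition.
- l[0] player_id=4 → 4 match(es) in r → 4 row(s).
- l[1] player_id=8 → no match; kept with NULLs on the r side.
- l[2] player_id=8 → no match; kept with NULLs on the r side.
- l[3] player_id=9 → no match; kept with NULLs on the r side.
- l[4] player_id=6 → no match; kept with NULLs on the r side.
- l[5] player_id=4 → 4 match(es) in r → 4 row(s).
- l[6] player_id=7 → no match; kept with NULLs on the r side.
- l[7] player_id=NULL → no match; kept with NULLs on the r side.
- plus 3 unmatched r row(s), each kept with NULL l columns.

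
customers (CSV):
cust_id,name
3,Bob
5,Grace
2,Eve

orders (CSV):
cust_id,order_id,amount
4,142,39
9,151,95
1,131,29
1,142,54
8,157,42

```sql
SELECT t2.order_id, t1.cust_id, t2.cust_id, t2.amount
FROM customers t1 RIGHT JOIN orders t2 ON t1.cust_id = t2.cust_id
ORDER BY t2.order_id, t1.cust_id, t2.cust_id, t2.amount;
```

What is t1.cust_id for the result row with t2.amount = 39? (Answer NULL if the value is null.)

RIGHT JOIN keeps every row from `orders`; unmatched rows get NULL for `customers`'s columns.
Matching on t1.cust_id = t2.cust_id.
Matched pairs: 0; unmatched t2 rows kept: 5.

NULL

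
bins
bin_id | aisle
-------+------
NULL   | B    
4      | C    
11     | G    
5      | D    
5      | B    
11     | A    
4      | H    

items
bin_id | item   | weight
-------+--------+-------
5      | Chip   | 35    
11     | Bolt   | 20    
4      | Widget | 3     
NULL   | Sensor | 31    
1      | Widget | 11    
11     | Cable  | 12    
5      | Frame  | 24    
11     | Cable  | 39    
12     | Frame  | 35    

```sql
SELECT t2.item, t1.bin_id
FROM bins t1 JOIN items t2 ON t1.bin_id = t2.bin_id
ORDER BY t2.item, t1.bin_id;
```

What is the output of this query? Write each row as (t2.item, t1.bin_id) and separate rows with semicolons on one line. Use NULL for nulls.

(Bolt, 11); (Bolt, 11); (Cable, 11); (Cable, 11); (Cable, 11); (Cable, 11); (Chip, 5); (Chip, 5); (Frame, 5); (Frame, 5); (Widget, 4); (Widget, 4)

INNER JOIN keeps only pairs where the ON condition holds.
Matching on t1.bin_id = t2.bin_id. A NULL in a compared column never satisfies the condition.
- t1[0] bin_id=NULL → no match; dropped.
- t1[1] bin_id=4 → 1 match(es) in t2 → 1 row(s).
- t1[2] bin_id=11 → 3 match(es) in t2 → 3 row(s).
- t1[3] bin_id=5 → 2 match(es) in t2 → 2 row(s).
- t1[4] bin_id=5 → 2 match(es) in t2 → 2 row(s).
- t1[5] bin_id=11 → 3 match(es) in t2 → 3 row(s).
- t1[6] bin_id=4 → 1 match(es) in t2 → 1 row(s).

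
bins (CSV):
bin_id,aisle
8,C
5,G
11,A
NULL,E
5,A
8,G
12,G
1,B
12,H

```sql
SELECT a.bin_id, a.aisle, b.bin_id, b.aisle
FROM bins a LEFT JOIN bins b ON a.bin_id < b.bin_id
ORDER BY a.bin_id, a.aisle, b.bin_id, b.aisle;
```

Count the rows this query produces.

28

LEFT JOIN keeps every row from `bins a`; unmatched rows get NULL for `bins b`'s columns.
Matching on a.bin_id < b.bin_id. A NULL in a compared column never satisfies the condition.
- a row (bin_id=8): matches 3 b row(s) → 3 output row(s).
- a row (bin_id=5): matches 5 b row(s) → 5 output row(s).
- a row (bin_id=11): matches 2 b row(s) → 2 output row(s).
- a row (bin_id=NULL): no match → kept, b columns NULL.
- a row (bin_id=5): matches 5 b row(s) → 5 output row(s).
- a row (bin_id=8): matches 3 b row(s) → 3 output row(s).
- a row (bin_id=12): no match → kept, b columns NULL.
- a row (bin_id=1): matches 7 b row(s) → 7 output row(s).
- a row (bin_id=12): no match → kept, b columns NULL.
Total: 25 matched + 3 padded = 28 rows.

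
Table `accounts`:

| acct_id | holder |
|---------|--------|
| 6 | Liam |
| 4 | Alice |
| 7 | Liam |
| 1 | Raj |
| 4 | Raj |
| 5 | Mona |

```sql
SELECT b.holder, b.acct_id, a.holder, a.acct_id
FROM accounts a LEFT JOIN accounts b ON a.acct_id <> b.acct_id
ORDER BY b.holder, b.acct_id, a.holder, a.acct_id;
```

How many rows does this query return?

28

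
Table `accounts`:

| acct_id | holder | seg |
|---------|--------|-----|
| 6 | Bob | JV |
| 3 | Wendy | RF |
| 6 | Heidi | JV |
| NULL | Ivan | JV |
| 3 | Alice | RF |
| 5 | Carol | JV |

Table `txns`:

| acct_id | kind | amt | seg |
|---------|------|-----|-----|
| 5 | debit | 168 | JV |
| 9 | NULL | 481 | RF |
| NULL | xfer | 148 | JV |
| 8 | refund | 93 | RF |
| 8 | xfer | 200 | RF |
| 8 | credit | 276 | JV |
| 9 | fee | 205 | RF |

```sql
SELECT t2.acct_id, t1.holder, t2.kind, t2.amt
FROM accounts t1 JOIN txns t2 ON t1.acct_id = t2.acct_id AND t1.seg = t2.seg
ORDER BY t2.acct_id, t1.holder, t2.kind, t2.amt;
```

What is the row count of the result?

1

INNER JOIN keeps only pairs where the ON condition holds.
Matching on t1.acct_id = t2.acct_id AND t1.seg = t2.seg. A NULL in a compared column never satisfies the condition.
- acct_id=6, seg=JV: no matching t2 row, dropped.
- acct_id=3, seg=RF: no matching t2 row, dropped.
- acct_id=6, seg=JV: no matching t2 row, dropped.
- acct_id=NULL, seg=JV: no matching t2 row, dropped.
- acct_id=3, seg=RF: no matching t2 row, dropped.
- acct_id=5, seg=JV: 1 matching t2 row(s), so 1 row(s) emitted.
Total: 1 rows.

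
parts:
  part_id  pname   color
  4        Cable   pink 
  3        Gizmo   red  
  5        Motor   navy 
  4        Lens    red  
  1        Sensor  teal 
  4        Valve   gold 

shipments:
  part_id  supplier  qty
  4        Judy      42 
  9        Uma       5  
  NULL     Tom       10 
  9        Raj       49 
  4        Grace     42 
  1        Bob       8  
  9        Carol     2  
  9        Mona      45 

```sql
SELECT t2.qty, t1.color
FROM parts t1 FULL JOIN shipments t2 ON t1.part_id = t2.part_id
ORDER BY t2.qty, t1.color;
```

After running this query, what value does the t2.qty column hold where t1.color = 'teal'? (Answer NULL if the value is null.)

8

FULL OUTER JOIN keeps every row from both sides; unmatched rows get NULL for the other side's columns.
Matching on t1.part_id = t2.part_id. A NULL in a compared column never satisfies the condition.
Matched pairs: 7; unmatched t1 rows kept: 2; unmatched t2 rows kept: 5.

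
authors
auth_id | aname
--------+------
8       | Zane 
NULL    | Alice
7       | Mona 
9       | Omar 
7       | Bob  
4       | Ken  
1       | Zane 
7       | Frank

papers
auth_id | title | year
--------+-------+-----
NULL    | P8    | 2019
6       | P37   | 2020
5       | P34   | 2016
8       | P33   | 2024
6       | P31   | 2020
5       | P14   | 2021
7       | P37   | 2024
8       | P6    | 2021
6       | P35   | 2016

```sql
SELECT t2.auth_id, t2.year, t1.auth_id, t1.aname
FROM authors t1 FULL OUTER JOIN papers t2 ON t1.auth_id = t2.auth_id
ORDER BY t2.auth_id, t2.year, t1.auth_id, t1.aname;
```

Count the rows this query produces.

15

FULL OUTER JOIN keeps every row from both sides; unmatched rows get NULL for the other side's columns.
Matching on t1.auth_id = t2.auth_id. A NULL in a compared column never satisfies the condition.
- t1 (auth_id=8) pairs with 2 row(s) of t2.
- t1 (auth_id=NULL) has no partner → padded with NULL.
- t1 (auth_id=7) pairs with 1 row(s) of t2.
- t1 (auth_id=9) has no partner → padded with NULL.
- t1 (auth_id=7) pairs with 1 row(s) of t2.
- t1 (auth_id=4) has no partner → padded with NULL.
- t1 (auth_id=1) has no partner → padded with NULL.
- t1 (auth_id=7) pairs with 1 row(s) of t2.
- plus 6 unmatched t2 row(s), each kept with NULL t1 columns.
Total: 5 matched + 10 padded = 15 rows.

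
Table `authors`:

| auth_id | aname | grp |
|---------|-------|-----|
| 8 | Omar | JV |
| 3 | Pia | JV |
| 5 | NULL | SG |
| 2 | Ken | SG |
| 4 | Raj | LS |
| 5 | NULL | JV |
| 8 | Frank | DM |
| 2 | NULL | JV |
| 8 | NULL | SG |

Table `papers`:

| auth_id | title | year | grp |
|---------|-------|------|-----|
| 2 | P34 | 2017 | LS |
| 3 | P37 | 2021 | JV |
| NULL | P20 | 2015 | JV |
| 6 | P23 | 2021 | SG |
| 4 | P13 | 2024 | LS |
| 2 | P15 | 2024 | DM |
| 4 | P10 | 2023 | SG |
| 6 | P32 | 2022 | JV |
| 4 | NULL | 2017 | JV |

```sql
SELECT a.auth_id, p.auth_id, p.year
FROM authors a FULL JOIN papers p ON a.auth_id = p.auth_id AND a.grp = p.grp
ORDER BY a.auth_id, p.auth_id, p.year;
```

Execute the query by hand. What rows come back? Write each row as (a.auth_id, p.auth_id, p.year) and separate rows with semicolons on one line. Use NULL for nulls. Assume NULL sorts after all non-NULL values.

FULL OUTER JOIN keeps every row from both sides; unmatched rows get NULL for the other side's columns.
Matching on a.auth_id = p.auth_id AND a.grp = p.grp. A NULL in a compared column never satisfies the condition.
- auth_id=8, grp=JV: no p row matches, row kept with p columns NULL.
- auth_id=3, grp=JV: 1 matching p row(s), so 1 row(s) emitted.
- auth_id=5, grp=SG: no p row matches, row kept with p columns NULL.
- auth_id=2, grp=SG: no p row matches, row kept with p columns NULL.
- auth_id=4, grp=LS: 1 matching p row(s), so 1 row(s) emitted.
- auth_id=5, grp=JV: no p row matches, row kept with p columns NULL.
- auth_id=8, grp=DM: no p row matches, row kept with p columns NULL.
- auth_id=2, grp=JV: no p row matches, row kept with p columns NULL.
- auth_id=8, grp=SG: no p row matches, row kept with p columns NULL.
- 7 p row(s) had no a match → kept, a columns NULL.

(2, NULL, NULL); (2, NULL, NULL); (3, 3, 2021); (4, 4, 2024); (5, NULL, NULL); (5, NULL, NULL); (8, NULL, NULL); (8, NULL, NULL); (8, NULL, NULL); (NULL, 2, 2017); (NULL, 2, 2024); (NULL, 4, 2017); (NULL, 4, 2023); (NULL, 6, 2021); (NULL, 6, 2022); (NULL, NULL, 2015)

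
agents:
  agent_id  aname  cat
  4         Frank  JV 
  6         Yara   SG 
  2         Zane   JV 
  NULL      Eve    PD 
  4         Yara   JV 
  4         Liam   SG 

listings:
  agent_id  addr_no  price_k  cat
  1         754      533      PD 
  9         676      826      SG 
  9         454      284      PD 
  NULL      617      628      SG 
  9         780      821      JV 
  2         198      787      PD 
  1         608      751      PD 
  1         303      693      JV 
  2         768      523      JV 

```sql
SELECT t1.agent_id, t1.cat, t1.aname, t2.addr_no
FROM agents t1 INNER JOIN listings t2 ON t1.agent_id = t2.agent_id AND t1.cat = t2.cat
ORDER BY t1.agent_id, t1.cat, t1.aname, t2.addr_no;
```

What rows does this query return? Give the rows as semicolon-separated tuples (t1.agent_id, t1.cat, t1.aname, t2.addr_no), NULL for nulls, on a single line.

(2, JV, Zane, 768)

INNER JOIN keeps only pairs where the ON condition holds.
Matching on t1.agent_id = t2.agent_id AND t1.cat = t2.cat. A NULL in a compared column never satisfies the condition.
- t1 row (agent_id=4, cat=JV): no match → dropped.
- t1 row (agent_id=6, cat=SG): no match → dropped.
- t1 row (agent_id=2, cat=JV): matches 1 t2 row(s) → 1 output row(s).
- t1 row (agent_id=NULL, cat=PD): no match → dropped.
- t1 row (agent_id=4, cat=JV): no match → dropped.
- t1 row (agent_id=4, cat=SG): no match → dropped.
After projecting and ordering:
t1.agent_id | t1.cat | t1.aname | t2.addr_no
2 | JV | Zane | 768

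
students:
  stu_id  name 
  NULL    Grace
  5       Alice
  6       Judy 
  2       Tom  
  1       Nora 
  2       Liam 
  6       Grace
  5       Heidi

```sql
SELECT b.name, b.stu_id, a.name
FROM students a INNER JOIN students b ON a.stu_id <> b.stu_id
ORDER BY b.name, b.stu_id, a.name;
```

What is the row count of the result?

INNER JOIN keeps only pairs where the ON condition holds.
Matching on a.stu_id <> b.stu_id. A NULL in a compared column never satisfies the condition.
- stu_id=NULL: no matching b row, dropped.
- stu_id=5: 5 matching b row(s), so 5 row(s) emitted.
- stu_id=6: 5 matching b row(s), so 5 row(s) emitted.
- stu_id=2: 5 matching b row(s), so 5 row(s) emitted.
- stu_id=1: 6 matching b row(s), so 6 row(s) emitted.
- stu_id=2: 5 matching b row(s), so 5 row(s) emitted.
- stu_id=6: 5 matching b row(s), so 5 row(s) emitted.
- stu_id=5: 5 matching b row(s), so 5 row(s) emitted.
Total: 36 rows.

36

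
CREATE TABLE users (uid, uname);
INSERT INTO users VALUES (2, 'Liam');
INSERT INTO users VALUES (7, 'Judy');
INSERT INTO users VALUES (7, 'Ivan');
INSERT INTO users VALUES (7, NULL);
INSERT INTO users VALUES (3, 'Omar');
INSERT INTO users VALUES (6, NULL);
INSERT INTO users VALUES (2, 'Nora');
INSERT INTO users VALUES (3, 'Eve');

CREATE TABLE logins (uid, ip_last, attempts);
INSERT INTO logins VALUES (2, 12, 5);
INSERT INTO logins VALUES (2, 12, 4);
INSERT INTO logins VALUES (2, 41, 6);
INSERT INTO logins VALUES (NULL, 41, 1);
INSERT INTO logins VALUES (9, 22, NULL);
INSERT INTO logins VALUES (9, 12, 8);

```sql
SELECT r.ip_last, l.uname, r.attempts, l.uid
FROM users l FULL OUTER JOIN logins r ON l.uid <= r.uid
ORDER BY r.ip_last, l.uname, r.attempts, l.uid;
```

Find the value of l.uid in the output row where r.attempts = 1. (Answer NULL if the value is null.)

FULL OUTER JOIN keeps every row from both sides; unmatched rows get NULL for the other side's columns.
Matching on l.uid <= r.uid. A NULL in a compared column never satisfies the condition.
- l[0] uid=2 → 5 match(es) in r → 5 row(s).
- l[1] uid=7 → 2 match(es) in r → 2 row(s).
- l[2] uid=7 → 2 match(es) in r → 2 row(s).
- l[3] uid=7 → 2 match(es) in r → 2 row(s).
- l[4] uid=3 → 2 match(es) in r → 2 row(s).
- l[5] uid=6 → 2 match(es) in r → 2 row(s).
- l[6] uid=2 → 5 match(es) in r → 5 row(s).
- l[7] uid=3 → 2 match(es) in r → 2 row(s).
- plus 1 unmatched r row(s), each kept with NULL l columns.

NULL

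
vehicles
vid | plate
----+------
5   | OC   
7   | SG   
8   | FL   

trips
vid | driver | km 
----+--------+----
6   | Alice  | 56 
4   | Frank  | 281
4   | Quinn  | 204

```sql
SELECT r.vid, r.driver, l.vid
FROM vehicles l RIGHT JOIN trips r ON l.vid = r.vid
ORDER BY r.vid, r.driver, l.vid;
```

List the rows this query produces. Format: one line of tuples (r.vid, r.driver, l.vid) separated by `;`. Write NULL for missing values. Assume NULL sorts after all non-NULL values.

(4, Frank, NULL); (4, Quinn, NULL); (6, Alice, NULL)

RIGHT JOIN keeps every row from `trips`; unmatched rows get NULL for `vehicles`'s columns.
Matching on l.vid = r.vid.
- l (vid=5) has no partner in r.
- l (vid=7) has no partner in r.
- l (vid=8) has no partner in r.
- 3 row(s) from r found no l partner → padded with NULL.
After projecting and ordering:
r.vid | r.driver | l.vid
4 | Frank | NULL
4 | Quinn | NULL
6 | Alice | NULL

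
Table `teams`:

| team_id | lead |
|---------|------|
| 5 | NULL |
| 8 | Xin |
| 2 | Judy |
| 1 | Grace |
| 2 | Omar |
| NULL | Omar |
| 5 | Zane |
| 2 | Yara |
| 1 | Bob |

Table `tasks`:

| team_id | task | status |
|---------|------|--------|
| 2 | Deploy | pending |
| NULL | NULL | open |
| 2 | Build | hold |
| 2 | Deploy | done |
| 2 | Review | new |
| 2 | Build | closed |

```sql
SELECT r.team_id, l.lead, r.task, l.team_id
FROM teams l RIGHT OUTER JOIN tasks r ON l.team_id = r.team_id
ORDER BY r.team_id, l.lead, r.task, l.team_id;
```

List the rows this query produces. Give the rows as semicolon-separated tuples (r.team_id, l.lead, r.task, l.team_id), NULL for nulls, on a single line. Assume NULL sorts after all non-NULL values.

RIGHT JOIN keeps every row from `tasks`; unmatched rows get NULL for `teams`'s columns.
Matching on l.team_id = r.team_id. A NULL in a compared column never satisfies the condition.
Matched pairs: 15; unmatched r rows kept: 1.

(2, Judy, Build, 2); (2, Judy, Build, 2); (2, Judy, Deploy, 2); (2, Judy, Deploy, 2); (2, Judy, Review, 2); (2, Omar, Build, 2); (2, Omar, Build, 2); (2, Omar, Deploy, 2); (2, Omar, Deploy, 2); (2, Omar, Review, 2); (2, Yara, Build, 2); (2, Yara, Build, 2); (2, Yara, Deploy, 2); (2, Yara, Deploy, 2); (2, Yara, Review, 2); (NULL, NULL, NULL, NULL)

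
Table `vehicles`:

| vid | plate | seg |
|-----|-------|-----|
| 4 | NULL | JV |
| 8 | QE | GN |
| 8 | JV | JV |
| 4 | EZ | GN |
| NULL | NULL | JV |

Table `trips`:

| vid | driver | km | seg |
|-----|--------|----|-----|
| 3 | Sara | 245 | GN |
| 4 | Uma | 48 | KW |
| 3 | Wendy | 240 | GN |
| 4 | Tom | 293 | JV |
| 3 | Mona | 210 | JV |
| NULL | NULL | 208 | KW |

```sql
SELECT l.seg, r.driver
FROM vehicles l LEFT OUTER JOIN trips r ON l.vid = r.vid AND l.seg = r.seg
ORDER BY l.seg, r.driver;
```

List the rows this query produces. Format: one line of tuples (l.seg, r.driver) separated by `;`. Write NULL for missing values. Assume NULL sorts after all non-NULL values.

(GN, NULL); (GN, NULL); (JV, Tom); (JV, NULL); (JV, NULL)

LEFT JOIN keeps every row from `vehicles`; unmatched rows get NULL for `trips`'s columns.
Matching on l.vid = r.vid AND l.seg = r.seg. A NULL in a compared column never satisfies the condition.
- l[0] vid=4, seg=JV → 1 match(es) in r → 1 row(s).
- l[1] vid=8, seg=GN → no match; kept with NULLs on the r side.
- l[2] vid=8, seg=JV → no match; kept with NULLs on the r side.
- l[3] vid=4, seg=GN → no match; kept with NULLs on the r side.
- l[4] vid=NULL, seg=JV → no match; kept with NULLs on the r side.
After projecting and ordering:
l.seg | r.driver
GN | NULL
GN | NULL
JV | Tom
JV | NULL
JV | NULL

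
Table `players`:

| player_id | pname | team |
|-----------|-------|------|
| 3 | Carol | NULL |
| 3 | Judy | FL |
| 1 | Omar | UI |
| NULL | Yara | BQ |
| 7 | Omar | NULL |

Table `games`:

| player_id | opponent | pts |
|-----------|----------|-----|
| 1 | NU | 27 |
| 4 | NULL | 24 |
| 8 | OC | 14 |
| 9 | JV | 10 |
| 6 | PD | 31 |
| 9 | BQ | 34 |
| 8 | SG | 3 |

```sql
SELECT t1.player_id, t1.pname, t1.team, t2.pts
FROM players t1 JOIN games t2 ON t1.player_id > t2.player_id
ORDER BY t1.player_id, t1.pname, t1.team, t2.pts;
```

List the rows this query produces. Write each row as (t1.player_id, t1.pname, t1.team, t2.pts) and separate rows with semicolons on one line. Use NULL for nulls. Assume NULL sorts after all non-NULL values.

INNER JOIN keeps only pairs where the ON condition holds.
Matching on t1.player_id > t2.player_id. A NULL in a compared column never satisfies the condition.
- player_id=3: 1 matching t2 row(s), so 1 row(s) emitted.
- player_id=3: 1 matching t2 row(s), so 1 row(s) emitted.
- player_id=1: no matching t2 row, dropped.
- player_id=NULL: no matching t2 row, dropped.
- player_id=7: 3 matching t2 row(s), so 3 row(s) emitted.
After projecting and ordering:
t1.player_id | t1.pname | t1.team | t2.pts
3 | Carol | NULL | 27
3 | Judy | FL | 27
7 | Omar | NULL | 24
7 | Omar | NULL | 27
7 | Omar | NULL | 31

(3, Carol, NULL, 27); (3, Judy, FL, 27); (7, Omar, NULL, 24); (7, Omar, NULL, 27); (7, Omar, NULL, 31)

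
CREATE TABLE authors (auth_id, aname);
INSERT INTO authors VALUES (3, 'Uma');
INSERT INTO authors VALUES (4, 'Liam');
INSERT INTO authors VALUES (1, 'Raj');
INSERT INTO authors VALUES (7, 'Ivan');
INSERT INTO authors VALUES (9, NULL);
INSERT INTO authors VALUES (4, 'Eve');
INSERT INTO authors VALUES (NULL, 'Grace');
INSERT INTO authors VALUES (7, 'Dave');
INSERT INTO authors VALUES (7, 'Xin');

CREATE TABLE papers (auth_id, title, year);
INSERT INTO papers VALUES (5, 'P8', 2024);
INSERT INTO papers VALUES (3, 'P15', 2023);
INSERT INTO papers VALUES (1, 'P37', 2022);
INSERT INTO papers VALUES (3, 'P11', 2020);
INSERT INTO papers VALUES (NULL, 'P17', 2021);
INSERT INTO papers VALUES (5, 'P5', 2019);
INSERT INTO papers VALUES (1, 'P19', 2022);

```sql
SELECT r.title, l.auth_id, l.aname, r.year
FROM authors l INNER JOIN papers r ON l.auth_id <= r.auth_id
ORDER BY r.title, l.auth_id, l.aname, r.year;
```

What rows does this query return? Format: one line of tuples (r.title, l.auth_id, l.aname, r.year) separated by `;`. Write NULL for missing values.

INNER JOIN keeps only pairs where the ON condition holds.
Matching on l.auth_id <= r.auth_id. A NULL in a compared column never satisfies the condition.
Matched pairs: 14.

(P11, 1, Raj, 2020); (P11, 3, Uma, 2020); (P15, 1, Raj, 2023); (P15, 3, Uma, 2023); (P19, 1, Raj, 2022); (P37, 1, Raj, 2022); (P5, 1, Raj, 2019); (P5, 3, Uma, 2019); (P5, 4, Eve, 2019); (P5, 4, Liam, 2019); (P8, 1, Raj, 2024); (P8, 3, Uma, 2024); (P8, 4, Eve, 2024); (P8, 4, Liam, 2024)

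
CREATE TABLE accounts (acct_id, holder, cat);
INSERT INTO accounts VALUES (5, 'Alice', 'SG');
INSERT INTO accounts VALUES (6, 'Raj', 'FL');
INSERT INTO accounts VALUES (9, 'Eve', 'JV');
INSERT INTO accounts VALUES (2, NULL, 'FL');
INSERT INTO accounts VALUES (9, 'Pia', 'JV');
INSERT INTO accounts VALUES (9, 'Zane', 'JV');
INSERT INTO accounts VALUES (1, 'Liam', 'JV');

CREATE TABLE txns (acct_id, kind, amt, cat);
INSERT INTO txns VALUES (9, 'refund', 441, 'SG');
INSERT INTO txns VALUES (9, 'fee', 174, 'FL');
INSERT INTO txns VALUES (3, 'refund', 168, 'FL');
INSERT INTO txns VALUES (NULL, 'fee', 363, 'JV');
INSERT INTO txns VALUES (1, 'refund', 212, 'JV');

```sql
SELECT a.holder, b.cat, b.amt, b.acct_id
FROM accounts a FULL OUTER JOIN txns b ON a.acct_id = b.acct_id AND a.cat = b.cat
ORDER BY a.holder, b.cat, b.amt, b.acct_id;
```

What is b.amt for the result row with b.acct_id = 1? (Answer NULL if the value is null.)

212

FULL OUTER JOIN keeps every row from both sides; unmatched rows get NULL for the other side's columns.
Matching on a.acct_id = b.acct_id AND a.cat = b.cat. A NULL in a compared column never satisfies the condition.
Matched pairs: 1; unmatched a rows kept: 6; unmatched b rows kept: 4.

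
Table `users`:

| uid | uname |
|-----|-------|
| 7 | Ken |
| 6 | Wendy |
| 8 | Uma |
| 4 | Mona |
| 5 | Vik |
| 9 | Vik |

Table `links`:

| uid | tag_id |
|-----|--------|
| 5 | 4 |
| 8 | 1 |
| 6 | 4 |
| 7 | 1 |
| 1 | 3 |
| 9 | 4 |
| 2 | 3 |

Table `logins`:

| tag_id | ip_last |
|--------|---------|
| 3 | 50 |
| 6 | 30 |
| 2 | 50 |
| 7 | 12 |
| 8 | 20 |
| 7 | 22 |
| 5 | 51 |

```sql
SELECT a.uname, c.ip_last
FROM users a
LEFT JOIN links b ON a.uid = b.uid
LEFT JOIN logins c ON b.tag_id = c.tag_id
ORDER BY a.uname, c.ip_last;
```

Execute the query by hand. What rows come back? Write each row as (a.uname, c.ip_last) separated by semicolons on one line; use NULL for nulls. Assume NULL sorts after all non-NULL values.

(Ken, NULL); (Mona, NULL); (Uma, NULL); (Vik, NULL); (Vik, NULL); (Wendy, NULL)

Joins associate left-to-right: users LEFT JOIN links on uid gives 6 intermediate row(s).
Then LEFT JOIN `logins c` on tag_id: each of those 6 rows is kept; rows whose b.tag_id has no match in c get NULL for c's columns.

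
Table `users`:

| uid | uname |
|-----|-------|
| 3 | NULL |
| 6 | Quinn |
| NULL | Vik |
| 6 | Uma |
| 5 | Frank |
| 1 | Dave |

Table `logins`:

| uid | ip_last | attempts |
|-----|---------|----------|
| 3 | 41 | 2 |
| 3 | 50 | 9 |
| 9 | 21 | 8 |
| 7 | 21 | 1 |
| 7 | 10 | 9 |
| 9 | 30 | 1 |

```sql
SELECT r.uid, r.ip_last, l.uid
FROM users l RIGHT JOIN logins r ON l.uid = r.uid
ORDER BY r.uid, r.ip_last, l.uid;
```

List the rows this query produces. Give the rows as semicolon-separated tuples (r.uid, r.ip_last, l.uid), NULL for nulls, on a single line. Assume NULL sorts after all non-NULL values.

(3, 41, 3); (3, 50, 3); (7, 10, NULL); (7, 21, NULL); (9, 21, NULL); (9, 30, NULL)

RIGHT JOIN keeps every row from `logins`; unmatched rows get NULL for `users`'s columns.
Matching on l.uid = r.uid. A NULL in a compared column never satisfies the condition.
- l row (uid=3): matches 2 r row(s) → 2 output row(s).
- l row (uid=6): no match.
- l row (uid=NULL): no match.
- l row (uid=6): no match.
- l row (uid=5): no match.
- l row (uid=1): no match.
- plus 4 unmatched r row(s), each kept with NULL l columns.
After projecting and ordering:
r.uid | r.ip_last | l.uid
3 | 41 | 3
3 | 50 | 3
7 | 10 | NULL
7 | 21 | NULL
9 | 21 | NULL
9 | 30 | NULL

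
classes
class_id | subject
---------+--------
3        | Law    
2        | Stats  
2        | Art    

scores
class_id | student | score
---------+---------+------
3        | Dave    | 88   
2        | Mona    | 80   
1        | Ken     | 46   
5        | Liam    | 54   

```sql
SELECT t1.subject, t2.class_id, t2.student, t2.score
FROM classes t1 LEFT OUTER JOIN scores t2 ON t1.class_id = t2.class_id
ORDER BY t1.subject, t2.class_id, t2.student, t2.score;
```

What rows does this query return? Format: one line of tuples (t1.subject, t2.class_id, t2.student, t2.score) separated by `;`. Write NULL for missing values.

LEFT JOIN keeps every row from `classes`; unmatched rows get NULL for `scores`'s columns.
Matching on t1.class_id = t2.class_id.
- t1 row (class_id=3): matches 1 t2 row(s) → 1 output row(s).
- t1 row (class_id=2): matches 1 t2 row(s) → 1 output row(s).
- t1 row (class_id=2): matches 1 t2 row(s) → 1 output row(s).
After projecting and ordering:
t1.subject | t2.class_id | t2.student | t2.score
Art | 2 | Mona | 80
Law | 3 | Dave | 88
Stats | 2 | Mona | 80

(Art, 2, Mona, 80); (Law, 3, Dave, 88); (Stats, 2, Mona, 80)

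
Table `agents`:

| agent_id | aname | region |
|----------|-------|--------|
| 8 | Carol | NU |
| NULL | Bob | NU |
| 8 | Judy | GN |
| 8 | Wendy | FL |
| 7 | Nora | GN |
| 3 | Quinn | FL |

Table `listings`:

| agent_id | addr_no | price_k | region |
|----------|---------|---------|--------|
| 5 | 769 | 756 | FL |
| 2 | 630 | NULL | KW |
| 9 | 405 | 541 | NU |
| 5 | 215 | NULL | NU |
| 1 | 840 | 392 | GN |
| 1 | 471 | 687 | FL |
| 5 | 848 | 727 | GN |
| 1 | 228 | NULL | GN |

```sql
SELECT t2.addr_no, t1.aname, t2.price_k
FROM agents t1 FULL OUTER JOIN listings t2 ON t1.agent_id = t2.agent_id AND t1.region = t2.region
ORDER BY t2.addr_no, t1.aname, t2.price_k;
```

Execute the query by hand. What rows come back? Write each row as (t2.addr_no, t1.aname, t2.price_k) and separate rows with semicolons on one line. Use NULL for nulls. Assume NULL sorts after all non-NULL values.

(215, NULL, NULL); (228, NULL, NULL); (405, NULL, 541); (471, NULL, 687); (630, NULL, NULL); (769, NULL, 756); (840, NULL, 392); (848, NULL, 727); (NULL, Bob, NULL); (NULL, Carol, NULL); (NULL, Judy, NULL); (NULL, Nora, NULL); (NULL, Quinn, NULL); (NULL, Wendy, NULL)

FULL OUTER JOIN keeps every row from both sides; unmatched rows get NULL for the other side's columns.
Matching on t1.agent_id = t2.agent_id AND t1.region = t2.region. A NULL in a compared column never satisfies the condition.
Matched pairs: 0; unmatched t1 rows kept: 6; unmatched t2 rows kept: 8.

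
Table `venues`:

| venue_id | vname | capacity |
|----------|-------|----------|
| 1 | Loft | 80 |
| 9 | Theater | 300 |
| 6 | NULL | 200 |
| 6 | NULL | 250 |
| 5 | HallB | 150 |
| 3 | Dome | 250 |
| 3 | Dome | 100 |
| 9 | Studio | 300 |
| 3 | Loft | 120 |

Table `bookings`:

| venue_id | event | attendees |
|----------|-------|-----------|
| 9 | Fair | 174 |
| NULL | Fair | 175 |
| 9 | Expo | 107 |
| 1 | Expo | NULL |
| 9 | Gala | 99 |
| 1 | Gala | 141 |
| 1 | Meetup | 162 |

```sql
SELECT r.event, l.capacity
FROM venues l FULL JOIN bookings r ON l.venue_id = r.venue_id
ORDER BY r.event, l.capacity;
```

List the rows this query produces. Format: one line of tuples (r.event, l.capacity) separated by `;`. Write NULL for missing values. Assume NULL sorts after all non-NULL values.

FULL OUTER JOIN keeps every row from both sides; unmatched rows get NULL for the other side's columns.
Matching on l.venue_id = r.venue_id. A NULL in a compared column never satisfies the condition.
- venue_id=1: 3 matching r row(s), so 3 row(s) emitted.
- venue_id=9: 3 matching r row(s), so 3 row(s) emitted.
- venue_id=6: no r row matches, row kept with r columns NULL.
- venue_id=6: no r row matches, row kept with r columns NULL.
- venue_id=5: no r row matches, row kept with r columns NULL.
- venue_id=3: no r row matches, row kept with r columns NULL.
- venue_id=3: no r row matches, row kept with r columns NULL.
- venue_id=9: 3 matching r row(s), so 3 row(s) emitted.
- venue_id=3: no r row matches, row kept with r columns NULL.
- 1 row(s) from r found no l partner → padded with NULL.

(Expo, 80); (Expo, 300); (Expo, 300); (Fair, 300); (Fair, 300); (Fair, NULL); (Gala, 80); (Gala, 300); (Gala, 300); (Meetup, 80); (NULL, 100); (NULL, 120); (NULL, 150); (NULL, 200); (NULL, 250); (NULL, 250)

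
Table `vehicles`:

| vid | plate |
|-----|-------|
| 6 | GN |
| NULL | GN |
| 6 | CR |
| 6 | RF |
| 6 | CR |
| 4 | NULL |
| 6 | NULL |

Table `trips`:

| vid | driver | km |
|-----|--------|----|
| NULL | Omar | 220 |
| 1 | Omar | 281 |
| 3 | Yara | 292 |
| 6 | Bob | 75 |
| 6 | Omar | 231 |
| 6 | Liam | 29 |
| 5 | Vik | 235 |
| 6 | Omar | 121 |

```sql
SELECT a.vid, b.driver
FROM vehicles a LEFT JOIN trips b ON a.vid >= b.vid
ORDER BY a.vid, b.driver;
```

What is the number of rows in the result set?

38

LEFT JOIN keeps every row from `vehicles`; unmatched rows get NULL for `trips`'s columns.
Matching on a.vid >= b.vid. A NULL in a compared column never satisfies the condition.
Matched pairs: 37; unmatched a rows kept: 1.
Total: 37 matched + 1 padded = 38 rows.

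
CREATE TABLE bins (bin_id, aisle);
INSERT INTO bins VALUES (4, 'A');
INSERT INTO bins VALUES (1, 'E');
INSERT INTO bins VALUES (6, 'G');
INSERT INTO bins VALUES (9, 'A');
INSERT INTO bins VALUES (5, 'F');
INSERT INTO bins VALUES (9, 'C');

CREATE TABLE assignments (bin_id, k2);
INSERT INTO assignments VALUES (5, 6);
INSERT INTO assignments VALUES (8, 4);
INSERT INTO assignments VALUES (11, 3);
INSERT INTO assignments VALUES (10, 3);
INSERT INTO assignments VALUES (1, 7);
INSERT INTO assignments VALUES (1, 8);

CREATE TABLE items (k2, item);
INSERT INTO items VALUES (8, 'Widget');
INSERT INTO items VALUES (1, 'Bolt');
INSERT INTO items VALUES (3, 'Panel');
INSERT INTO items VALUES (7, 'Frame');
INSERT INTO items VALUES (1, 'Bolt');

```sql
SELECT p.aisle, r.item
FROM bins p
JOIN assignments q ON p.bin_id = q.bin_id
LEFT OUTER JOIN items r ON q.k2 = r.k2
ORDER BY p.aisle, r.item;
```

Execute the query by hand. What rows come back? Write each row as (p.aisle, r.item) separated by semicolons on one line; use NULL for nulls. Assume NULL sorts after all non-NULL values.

(E, Frame); (E, Widget); (F, NULL)

Step 1 — p INNER JOIN q on bin_id → 3 row(s).
Then LEFT JOIN `items r` on k2: each of those 3 rows is kept; rows whose q.k2 has no match in r get NULL for r's columns.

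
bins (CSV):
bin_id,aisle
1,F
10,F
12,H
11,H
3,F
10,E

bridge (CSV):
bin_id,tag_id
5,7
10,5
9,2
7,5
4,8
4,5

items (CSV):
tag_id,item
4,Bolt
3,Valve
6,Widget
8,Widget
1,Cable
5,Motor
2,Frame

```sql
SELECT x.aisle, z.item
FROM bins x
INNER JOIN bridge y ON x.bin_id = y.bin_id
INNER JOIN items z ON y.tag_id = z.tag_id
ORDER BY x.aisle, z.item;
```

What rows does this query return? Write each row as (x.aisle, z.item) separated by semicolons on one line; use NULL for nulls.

(E, Motor); (F, Motor)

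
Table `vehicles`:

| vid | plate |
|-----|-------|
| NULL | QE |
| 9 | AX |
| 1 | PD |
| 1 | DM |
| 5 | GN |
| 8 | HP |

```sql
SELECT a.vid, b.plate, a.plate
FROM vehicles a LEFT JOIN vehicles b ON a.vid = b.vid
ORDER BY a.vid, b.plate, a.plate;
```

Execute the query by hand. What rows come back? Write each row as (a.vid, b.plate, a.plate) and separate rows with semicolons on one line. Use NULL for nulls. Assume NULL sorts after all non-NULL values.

(1, DM, DM); (1, DM, PD); (1, PD, DM); (1, PD, PD); (5, GN, GN); (8, HP, HP); (9, AX, AX); (NULL, NULL, QE)

LEFT JOIN keeps every row from `vehicles a`; unmatched rows get NULL for `vehicles b`'s columns.
Matching on a.vid = b.vid. A NULL in a compared column never satisfies the condition.
- vid=NULL: no b row matches, row kept with b columns NULL.
- vid=9: 1 matching b row(s), so 1 row(s) emitted.
- vid=1: 2 matching b row(s), so 2 row(s) emitted.
- vid=1: 2 matching b row(s), so 2 row(s) emitted.
- vid=5: 1 matching b row(s), so 1 row(s) emitted.
- vid=8: 1 matching b row(s), so 1 row(s) emitted.
After projecting and ordering:
a.vid | b.plate | a.plate
1 | DM | DM
1 | DM | PD
1 | PD | DM
1 | PD | PD
5 | GN | GN
8 | HP | HP
9 | AX | AX
NULL | NULL | QE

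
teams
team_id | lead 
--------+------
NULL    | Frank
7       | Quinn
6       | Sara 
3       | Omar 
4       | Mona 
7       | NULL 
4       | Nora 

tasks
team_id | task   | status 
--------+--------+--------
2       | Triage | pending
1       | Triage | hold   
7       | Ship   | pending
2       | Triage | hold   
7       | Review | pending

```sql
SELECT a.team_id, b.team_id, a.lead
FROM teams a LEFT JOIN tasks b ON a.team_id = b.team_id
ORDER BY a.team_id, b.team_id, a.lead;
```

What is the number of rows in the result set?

9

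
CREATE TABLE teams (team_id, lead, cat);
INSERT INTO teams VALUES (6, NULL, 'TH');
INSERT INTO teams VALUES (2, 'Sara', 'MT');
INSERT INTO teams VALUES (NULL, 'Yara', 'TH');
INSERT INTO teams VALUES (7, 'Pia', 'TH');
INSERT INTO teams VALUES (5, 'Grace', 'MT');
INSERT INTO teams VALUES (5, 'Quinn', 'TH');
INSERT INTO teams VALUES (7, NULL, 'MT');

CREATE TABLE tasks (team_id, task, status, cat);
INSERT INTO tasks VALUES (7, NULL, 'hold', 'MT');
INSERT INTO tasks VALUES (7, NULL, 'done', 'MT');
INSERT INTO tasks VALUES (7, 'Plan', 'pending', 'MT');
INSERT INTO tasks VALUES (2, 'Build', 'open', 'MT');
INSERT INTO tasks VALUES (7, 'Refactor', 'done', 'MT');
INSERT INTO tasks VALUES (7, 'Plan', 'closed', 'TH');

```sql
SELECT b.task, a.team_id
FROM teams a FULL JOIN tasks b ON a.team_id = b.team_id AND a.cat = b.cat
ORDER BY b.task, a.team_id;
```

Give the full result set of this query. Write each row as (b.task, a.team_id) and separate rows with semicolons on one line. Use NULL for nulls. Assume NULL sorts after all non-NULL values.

(Build, 2); (Plan, 7); (Plan, 7); (Refactor, 7); (NULL, 5); (NULL, 5); (NULL, 6); (NULL, 7); (NULL, 7); (NULL, NULL)

FULL OUTER JOIN keeps every row from both sides; unmatched rows get NULL for the other side's columns.
Matching on a.team_id = b.team_id AND a.cat = b.cat. A NULL in a compared column never satisfies the condition.
- a (team_id=6, cat=TH) has no partner → padded with NULL.
- a (team_id=2, cat=MT) pairs with 1 row(s) of b.
- a (team_id=NULL, cat=TH) has no partner → padded with NULL.
- a (team_id=7, cat=TH) pairs with 1 row(s) of b.
- a (team_id=5, cat=MT) has no partner → padded with NULL.
- a (team_id=5, cat=TH) has no partner → padded with NULL.
- a (team_id=7, cat=MT) pairs with 4 row(s) of b.
After projecting and ordering:
b.task | a.team_id
Build | 2
Plan | 7
Plan | 7
Refactor | 7
NULL | 5
NULL | 5
NULL | 6
NULL | 7
NULL | 7
NULL | NULL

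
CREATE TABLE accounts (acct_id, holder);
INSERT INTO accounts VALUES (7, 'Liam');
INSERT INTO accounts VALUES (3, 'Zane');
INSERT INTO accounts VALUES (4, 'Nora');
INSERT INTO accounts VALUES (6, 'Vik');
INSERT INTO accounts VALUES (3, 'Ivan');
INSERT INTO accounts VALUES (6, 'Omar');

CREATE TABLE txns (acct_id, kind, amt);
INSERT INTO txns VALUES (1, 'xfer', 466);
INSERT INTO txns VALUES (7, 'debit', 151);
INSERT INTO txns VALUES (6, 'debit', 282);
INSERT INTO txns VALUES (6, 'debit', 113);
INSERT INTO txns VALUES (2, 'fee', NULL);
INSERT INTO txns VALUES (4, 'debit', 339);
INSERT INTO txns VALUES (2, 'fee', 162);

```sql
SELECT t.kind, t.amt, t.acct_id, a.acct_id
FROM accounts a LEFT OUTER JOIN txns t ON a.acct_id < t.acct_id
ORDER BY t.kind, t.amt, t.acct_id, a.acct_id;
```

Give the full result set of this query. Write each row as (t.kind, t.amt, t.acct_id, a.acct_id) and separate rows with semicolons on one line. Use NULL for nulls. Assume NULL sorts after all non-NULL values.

(debit, 113, 6, 3); (debit, 113, 6, 3); (debit, 113, 6, 4); (debit, 151, 7, 3); (debit, 151, 7, 3); (debit, 151, 7, 4); (debit, 151, 7, 6); (debit, 151, 7, 6); (debit, 282, 6, 3); (debit, 282, 6, 3); (debit, 282, 6, 4); (debit, 339, 4, 3); (debit, 339, 4, 3); (NULL, NULL, NULL, 7)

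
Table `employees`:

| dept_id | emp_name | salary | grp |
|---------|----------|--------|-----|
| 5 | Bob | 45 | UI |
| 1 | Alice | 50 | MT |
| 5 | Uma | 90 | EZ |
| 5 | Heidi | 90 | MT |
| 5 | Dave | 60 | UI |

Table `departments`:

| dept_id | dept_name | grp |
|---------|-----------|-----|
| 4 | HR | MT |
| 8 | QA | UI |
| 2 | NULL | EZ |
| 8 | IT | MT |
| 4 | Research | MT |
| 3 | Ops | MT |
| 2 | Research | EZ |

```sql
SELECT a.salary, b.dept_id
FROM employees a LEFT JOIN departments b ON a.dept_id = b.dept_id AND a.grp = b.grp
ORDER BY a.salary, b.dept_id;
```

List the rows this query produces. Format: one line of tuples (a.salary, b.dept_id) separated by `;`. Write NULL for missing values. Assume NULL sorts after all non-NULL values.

LEFT JOIN keeps every row from `employees`; unmatched rows get NULL for `departments`'s columns.
Matching on a.dept_id = b.dept_id AND a.grp = b.grp.
- a row (dept_id=5, grp=UI): no match → kept, b columns NULL.
- a row (dept_id=1, grp=MT): no match → kept, b columns NULL.
- a row (dept_id=5, grp=EZ): no match → kept, b columns NULL.
- a row (dept_id=5, grp=MT): no match → kept, b columns NULL.
- a row (dept_id=5, grp=UI): no match → kept, b columns NULL.
After projecting and ordering:
a.salary | b.dept_id
45 | NULL
50 | NULL
60 | NULL
90 | NULL
90 | NULL

(45, NULL); (50, NULL); (60, NULL); (90, NULL); (90, NULL)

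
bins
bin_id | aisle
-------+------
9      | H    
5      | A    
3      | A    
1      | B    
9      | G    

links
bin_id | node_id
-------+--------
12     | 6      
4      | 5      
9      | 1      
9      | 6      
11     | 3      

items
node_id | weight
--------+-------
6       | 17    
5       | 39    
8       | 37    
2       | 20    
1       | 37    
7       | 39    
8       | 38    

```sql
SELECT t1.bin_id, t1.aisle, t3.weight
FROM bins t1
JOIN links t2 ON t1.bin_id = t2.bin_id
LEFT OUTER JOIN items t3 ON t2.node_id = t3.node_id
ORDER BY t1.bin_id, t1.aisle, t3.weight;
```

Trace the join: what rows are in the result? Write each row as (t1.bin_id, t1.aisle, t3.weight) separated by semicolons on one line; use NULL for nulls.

Joins associate left-to-right: bins INNER JOIN links on bin_id gives 4 intermediate row(s).
Then LEFT JOIN `items t3` on node_id: each of those 4 rows is kept; rows whose t2.node_id has no match in t3 get NULL for t3's columns.

(9, G, 17); (9, G, 37); (9, H, 17); (9, H, 37)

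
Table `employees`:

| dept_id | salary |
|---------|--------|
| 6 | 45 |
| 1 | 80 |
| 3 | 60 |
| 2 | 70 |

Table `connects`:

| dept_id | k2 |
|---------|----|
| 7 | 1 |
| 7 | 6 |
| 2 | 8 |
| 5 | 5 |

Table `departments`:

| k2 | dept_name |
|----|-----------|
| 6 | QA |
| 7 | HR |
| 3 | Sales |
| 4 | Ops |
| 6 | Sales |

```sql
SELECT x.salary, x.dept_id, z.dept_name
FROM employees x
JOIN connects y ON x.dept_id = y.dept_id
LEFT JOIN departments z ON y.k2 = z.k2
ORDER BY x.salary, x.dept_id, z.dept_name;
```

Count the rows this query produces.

1

Evaluate left to right. First `employees x INNER JOIN connects y` on dept_id: 1 row(s).
Then LEFT JOIN `departments z` on k2: each of those 1 rows is kept; rows whose y.k2 has no match in z get NULL for z's columns.
Result: 1 row(s).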